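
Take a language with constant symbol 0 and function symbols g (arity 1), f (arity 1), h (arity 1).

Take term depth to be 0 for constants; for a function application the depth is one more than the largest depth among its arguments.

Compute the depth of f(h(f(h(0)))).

depth(h(0)) = 1 + depth(0) = 1 + 0 = 1
depth(f(h(0))) = 1 + depth(h(0)) = 1 + 1 = 2
depth(h(f(h(0)))) = 1 + depth(f(h(0))) = 1 + 2 = 3
depth(f(h(f(h(0))))) = 1 + depth(h(f(h(0)))) = 1 + 3 = 4

4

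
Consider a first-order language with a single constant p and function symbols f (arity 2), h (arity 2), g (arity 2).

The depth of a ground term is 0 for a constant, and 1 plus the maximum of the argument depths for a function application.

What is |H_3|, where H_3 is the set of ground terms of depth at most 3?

7204

If N_k denotes the number of depth-≤k ground terms, the 1 constant gives N_0 = 1, and each function symbol of arity r contributes N_{k-1}^r new terms at level k: N_k = 1 + N_{k-1}^2 + N_{k-1}^2 + N_{k-1}^2.
N_0 = 1
N_1 = 1 + 1^2 + 1^2 + 1^2 = 4
N_2 = 1 + 4^2 + 4^2 + 4^2 = 49
N_3 = 1 + 49^2 + 49^2 + 49^2 = 7204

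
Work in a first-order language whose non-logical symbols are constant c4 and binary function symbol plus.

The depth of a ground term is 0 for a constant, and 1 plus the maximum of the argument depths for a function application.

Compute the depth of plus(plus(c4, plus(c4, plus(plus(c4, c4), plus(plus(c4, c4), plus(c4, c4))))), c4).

depth(plus(c4, c4)) = 1 + max(0, 0) = 1
depth(plus(plus(c4, c4), plus(c4, c4))) = 1 + max(1, 1) = 2
depth(plus(plus(c4, c4), plus(plus(c4, c4), plus(c4, c4)))) = 1 + max(1, 2) = 3
depth(plus(c4, plus(plus(c4, c4), plus(plus(c4, c4), plus(c4, c4))))) = 1 + max(0, 3) = 4
depth(plus(c4, plus(c4, plus(plus(c4, c4), plus(plus(c4, c4), plus(c4, c4)))))) = 1 + max(0, 4) = 5
depth(plus(plus(c4, plus(c4, plus(plus(c4, c4), plus(plus(c4, c4), plus(c4, c4))))), c4)) = 1 + max(5, 0) = 6

6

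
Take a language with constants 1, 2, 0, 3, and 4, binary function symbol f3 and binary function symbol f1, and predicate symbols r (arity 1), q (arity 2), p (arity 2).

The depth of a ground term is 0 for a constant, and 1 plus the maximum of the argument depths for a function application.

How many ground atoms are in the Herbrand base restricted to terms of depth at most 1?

First count ground terms of depth ≤ 1.
Count level by level. With function symbols f3/2, f1/2, the terms of depth ≤ k are the 5 constants together with each function applied to depth-≤(k−1) tuples, so N_k = 5 + N_{k-1}^2 + N_{k-1}^2.
N_0 = 5
N_1 = 5 + 5^2 + 5^2 = 55
So |H| = 55.
Each predicate of arity r yields |H|^r ground atoms (one per choice of an r-tuple from H):
  r: 55;  q: 55^2 = 3025;  p: 55^2 = 3025
Total ground atoms: 55 + 3025 + 3025 = 6105.

6105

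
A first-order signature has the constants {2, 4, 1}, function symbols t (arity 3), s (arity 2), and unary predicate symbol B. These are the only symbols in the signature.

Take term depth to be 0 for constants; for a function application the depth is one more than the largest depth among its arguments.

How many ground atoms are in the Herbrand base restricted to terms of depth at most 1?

First count ground terms of depth ≤ 1.
Let N_k = |{terms of depth ≤ k}|. Then N_0 = 3 and N_k = 3 + N_{k-1}^3 + N_{k-1}^2 for k ≥ 1 (one summand per function symbol, arity giving the exponent).
N_0 = 3
N_1 = 3 + 3^3 + 3^2 = 39
So |H| = 39.
For each predicate symbol, the number of ground atoms is |H| raised to its arity; summing:
  B: 39
Total ground atoms: 39.

39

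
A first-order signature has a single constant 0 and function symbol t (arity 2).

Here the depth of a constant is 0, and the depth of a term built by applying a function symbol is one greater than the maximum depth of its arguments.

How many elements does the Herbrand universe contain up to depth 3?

26

If N_k denotes the number of depth-≤k ground terms, the 1 constant gives N_0 = 1, and each function symbol of arity r contributes N_{k-1}^r new terms at level k: N_k = 1 + N_{k-1}^2.
N_0 = 1
N_1 = 1 + 1^2 = 2
N_2 = 1 + 2^2 = 5
N_3 = 1 + 5^2 = 26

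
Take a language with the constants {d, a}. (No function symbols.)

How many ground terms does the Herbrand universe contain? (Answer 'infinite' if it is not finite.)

2

There are no function symbols, so every ground term is one of the 2 constants.
The Herbrand universe is {d, a}, which is finite with 2 elements.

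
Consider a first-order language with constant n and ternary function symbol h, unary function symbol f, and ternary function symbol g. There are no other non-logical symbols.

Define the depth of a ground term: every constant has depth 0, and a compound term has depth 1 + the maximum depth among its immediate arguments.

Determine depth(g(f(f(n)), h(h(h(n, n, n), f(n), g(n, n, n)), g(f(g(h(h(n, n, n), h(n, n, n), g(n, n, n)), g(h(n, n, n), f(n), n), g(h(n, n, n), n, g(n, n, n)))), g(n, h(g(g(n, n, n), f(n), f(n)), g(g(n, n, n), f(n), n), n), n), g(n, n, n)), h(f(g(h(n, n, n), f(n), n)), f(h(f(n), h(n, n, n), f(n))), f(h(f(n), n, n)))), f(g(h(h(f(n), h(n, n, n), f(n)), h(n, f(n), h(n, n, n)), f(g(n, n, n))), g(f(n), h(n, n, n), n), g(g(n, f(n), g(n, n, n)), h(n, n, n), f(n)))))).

depth(f(n)) = 1 + depth(n) = 1 + 0 = 1
depth(f(f(n))) = 1 + depth(f(n)) = 1 + 1 = 2
depth(h(n, n, n)) = 1 + max(0, 0, 0) = 1
depth(g(n, n, n)) = 1 + max(0, 0, 0) = 1
depth(h(h(n, n, n), f(n), g(n, n, n))) = 1 + max(1, 1, 1) = 2
depth(h(h(n, n, n), h(n, n, n), g(n, n, n))) = 1 + max(1, 1, 1) = 2
depth(g(h(n, n, n), f(n), n)) = 1 + max(1, 1, 0) = 2
depth(g(h(n, n, n), n, g(n, n, n))) = 1 + max(1, 0, 1) = 2
depth(g(h(h(n, n, n), h(n, n, n), g(n, n, n)), g(h(n, n, n), f(n), n), g(h(n, n, n), n, g(n, n, n)))) = 1 + max(2, 2, 2) = 3
depth(f(g(h(h(n, n, n), h(n, n, n), g(n, n, n)), g(h(n, n, n), f(n), n), g(h(n, n, n), n, g(n, n, n))))) = 1 + depth(g(h(h(n, n, n), h(n, n, n), g(n, n, n)), g(h(n, n, n), f(n), n), g(h(n, n, n), n, g(n, n, n)))) = 1 + 3 = 4
depth(g(g(n, n, n), f(n), f(n))) = 1 + max(1, 1, 1) = 2
depth(g(g(n, n, n), f(n), n)) = 1 + max(1, 1, 0) = 2
depth(h(g(g(n, n, n), f(n), f(n)), g(g(n, n, n), f(n), n), n)) = 1 + max(2, 2, 0) = 3
depth(g(n, h(g(g(n, n, n), f(n), f(n)), g(g(n, n, n), f(n), n), n), n)) = 1 + max(0, 3, 0) = 4
depth(g(f(g(h(h(n, n, n), h(n, n, n), g(n, n, n)), g(h(n, n, n), f(n), n), g(h(n, n, n), n, g(n, n, n)))), g(n, h(g(g(n, n, n), f(n), f(n)), g(g(n, n, n), f(n), n), n), n), g(n, n, n))) = 1 + max(4, 4, 1) = 5
depth(f(g(h(n, n, n), f(n), n))) = 1 + depth(g(h(n, n, n), f(n), n)) = 1 + 2 = 3
depth(h(f(n), h(n, n, n), f(n))) = 1 + max(1, 1, 1) = 2
depth(f(h(f(n), h(n, n, n), f(n)))) = 1 + depth(h(f(n), h(n, n, n), f(n))) = 1 + 2 = 3
depth(h(f(n), n, n)) = 1 + max(1, 0, 0) = 2
depth(f(h(f(n), n, n))) = 1 + depth(h(f(n), n, n)) = 1 + 2 = 3
depth(h(f(g(h(n, n, n), f(n), n)), f(h(f(n), h(n, n, n), f(n))), f(h(f(n), n, n)))) = 1 + max(3, 3, 3) = 4
depth(h(h(h(n, n, n), f(n), g(n, n, n)), g(f(g(h(h(n, n, n), h(n, n, n), g(n, n, n)), g(h(n, n, n), f(n), n), g(h(n, n, n), n, g(n, n, n)))), g(n, h(g(g(n, n, n), f(n), f(n)), g(g(n, n, n), f(n), n), n), n), g(n, n, n)), h(f(g(h(n, n, n), f(n), n)), f(h(f(n), h(n, n, n), f(n))), f(h(f(n), n, n))))) = 1 + max(2, 5, 4) = 6
depth(h(n, f(n), h(n, n, n))) = 1 + max(0, 1, 1) = 2
depth(f(g(n, n, n))) = 1 + depth(g(n, n, n)) = 1 + 1 = 2
depth(h(h(f(n), h(n, n, n), f(n)), h(n, f(n), h(n, n, n)), f(g(n, n, n)))) = 1 + max(2, 2, 2) = 3
depth(g(f(n), h(n, n, n), n)) = 1 + max(1, 1, 0) = 2
depth(g(n, f(n), g(n, n, n))) = 1 + max(0, 1, 1) = 2
depth(g(g(n, f(n), g(n, n, n)), h(n, n, n), f(n))) = 1 + max(2, 1, 1) = 3
depth(g(h(h(f(n), h(n, n, n), f(n)), h(n, f(n), h(n, n, n)), f(g(n, n, n))), g(f(n), h(n, n, n), n), g(g(n, f(n), g(n, n, n)), h(n, n, n), f(n)))) = 1 + max(3, 2, 3) = 4
depth(f(g(h(h(f(n), h(n, n, n), f(n)), h(n, f(n), h(n, n, n)), f(g(n, n, n))), g(f(n), h(n, n, n), n), g(g(n, f(n), g(n, n, n)), h(n, n, n), f(n))))) = 1 + depth(g(h(h(f(n), h(n, n, n), f(n)), h(n, f(n), h(n, n, n)), f(g(n, n, n))), g(f(n), h(n, n, n), n), g(g(n, f(n), g(n, n, n)), h(n, n, n), f(n)))) = 1 + 4 = 5
depth(g(f(f(n)), h(h(h(n, n, n), f(n), g(n, n, n)), g(f(g(h(h(n, n, n), h(n, n, n), g(n, n, n)), g(h(n, n, n), f(n), n), g(h(n, n, n), n, g(n, n, n)))), g(n, h(g(g(n, n, n), f(n), f(n)), g(g(n, n, n), f(n), n), n), n), g(n, n, n)), h(f(g(h(n, n, n), f(n), n)), f(h(f(n), h(n, n, n), f(n))), f(h(f(n), n, n)))), f(g(h(h(f(n), h(n, n, n), f(n)), h(n, f(n), h(n, n, n)), f(g(n, n, n))), g(f(n), h(n, n, n), n), g(g(n, f(n), g(n, n, n)), h(n, n, n), f(n)))))) = 1 + max(2, 6, 5) = 7

7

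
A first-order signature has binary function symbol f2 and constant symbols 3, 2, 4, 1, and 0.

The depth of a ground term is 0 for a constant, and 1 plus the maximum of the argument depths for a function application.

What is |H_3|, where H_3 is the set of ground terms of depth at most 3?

819030

Write N_k for the number of ground terms of depth ≤ k. A term of depth ≤ k is either a constant or a function symbol applied to arguments of depth ≤ k−1, so N_k = 5 + N_{k-1}^2.
N_0 = 5
N_1 = 5 + 5^2 = 30
N_2 = 5 + 30^2 = 905
N_3 = 5 + 905^2 = 819030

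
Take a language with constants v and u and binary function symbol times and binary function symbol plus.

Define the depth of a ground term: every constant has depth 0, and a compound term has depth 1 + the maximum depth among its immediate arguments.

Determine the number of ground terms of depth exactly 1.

If N_k denotes the number of depth-≤k ground terms, the 2 constants give N_0 = 2, and each function symbol of arity r contributes N_{k-1}^r new terms at level k: N_k = 2 + N_{k-1}^2 + N_{k-1}^2.
N_0 = 2
N_1 = 2 + 2^2 + 2^2 = 10
Terms of depth exactly 1: N_1 − N_0 = 10 − 2 = 8.

8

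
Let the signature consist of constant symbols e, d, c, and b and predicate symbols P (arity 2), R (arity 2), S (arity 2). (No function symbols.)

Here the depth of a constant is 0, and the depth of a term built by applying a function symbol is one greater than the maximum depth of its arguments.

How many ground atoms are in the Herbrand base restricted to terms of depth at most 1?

First count ground terms of depth ≤ 1.
With no function symbols every ground term is a constant, so there are exactly 4 ground terms at every depth bound.
N_0 = 4
N_1 = 4
Explicitly: e, d, c, b.
So |H| = 4.
Each predicate of arity r yields |H|^r ground atoms (one per choice of an r-tuple from H):
  P: 4^2 = 16;  R: 4^2 = 16;  S: 4^2 = 16
Total ground atoms: 16 + 16 + 16 = 48.

48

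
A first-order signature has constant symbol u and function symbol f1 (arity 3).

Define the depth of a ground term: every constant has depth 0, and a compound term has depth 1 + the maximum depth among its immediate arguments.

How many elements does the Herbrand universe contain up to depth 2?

9

Let N_k = |{terms of depth ≤ k}|. Then N_0 = 1 and N_k = 1 + N_{k-1}^3 for k ≥ 1 (one summand per function symbol, arity giving the exponent).
N_0 = 1
N_1 = 1 + 1^3 = 2
N_2 = 1 + 2^3 = 9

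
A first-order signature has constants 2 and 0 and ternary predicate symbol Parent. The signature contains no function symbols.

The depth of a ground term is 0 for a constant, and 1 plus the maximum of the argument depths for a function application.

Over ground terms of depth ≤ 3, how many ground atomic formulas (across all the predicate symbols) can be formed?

First count ground terms of depth ≤ 3.
With no function symbols every ground term is a constant, so there are exactly 2 ground terms at every depth bound.
N_0 = 2
N_1 = 2
N_2 = 2
N_3 = 2
So |H| = 2.
A ground atom is a predicate applied to a tuple of terms from H, so the count is the sum over predicates of |H|^arity:
  Parent: 2^3 = 8
Total ground atoms: 8.

8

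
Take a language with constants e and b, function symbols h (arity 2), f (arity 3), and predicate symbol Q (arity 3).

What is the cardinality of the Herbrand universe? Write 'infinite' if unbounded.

infinite

The signature has at least one function symbol (h, arity 2) and at least one constant (e).
Iterating h gives infinitely many distinct ground terms: e, h(e, e), h(h(e, e), h(e, e)), ...
So the Herbrand universe is infinite.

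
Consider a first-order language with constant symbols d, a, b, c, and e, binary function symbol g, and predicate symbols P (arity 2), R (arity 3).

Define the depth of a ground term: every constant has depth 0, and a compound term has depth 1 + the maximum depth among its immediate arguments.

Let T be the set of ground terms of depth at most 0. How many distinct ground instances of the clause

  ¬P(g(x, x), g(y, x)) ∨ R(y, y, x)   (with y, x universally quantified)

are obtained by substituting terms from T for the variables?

Ground terms of depth ≤ 0:
  Let N_k count ground terms of depth at most k. Each non-constant term of depth ≤ k is some function symbol applied to depth-≤(k−1) arguments, giving N_k = 5 + N_{k-1}^2.
  N_0 = 5
  Explicitly: d, a, b, c, e.
So there are 5 ground terms available for substitution.
The body mentions every one of the 2 quantified variables; since ground terms form a free algebra, no two substitutions collapse to the same formula.
Number of ground instances = 5^2 = 25.

25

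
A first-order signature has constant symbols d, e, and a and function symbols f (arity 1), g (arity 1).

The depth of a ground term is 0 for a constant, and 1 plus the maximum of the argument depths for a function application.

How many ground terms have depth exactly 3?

Count level by level. With function symbols f/1, g/1, the terms of depth ≤ k are the 3 constants together with each function applied to depth-≤(k−1) tuples, so N_k = 3 + N_{k-1} + N_{k-1}.
N_0 = 3
N_1 = 3 + 3 + 3 = 9
N_2 = 3 + 9 + 9 = 21
N_3 = 3 + 21 + 21 = 45
Terms of depth exactly 3: N_3 − N_2 = 45 − 21 = 24.

24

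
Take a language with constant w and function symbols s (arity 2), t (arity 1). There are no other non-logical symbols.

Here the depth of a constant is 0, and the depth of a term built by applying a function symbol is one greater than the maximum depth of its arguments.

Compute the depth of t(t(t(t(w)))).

4

depth(t(w)) = 1 + depth(w) = 1 + 0 = 1
depth(t(t(w))) = 1 + depth(t(w)) = 1 + 1 = 2
depth(t(t(t(w)))) = 1 + depth(t(t(w))) = 1 + 2 = 3
depth(t(t(t(t(w))))) = 1 + depth(t(t(t(w)))) = 1 + 3 = 4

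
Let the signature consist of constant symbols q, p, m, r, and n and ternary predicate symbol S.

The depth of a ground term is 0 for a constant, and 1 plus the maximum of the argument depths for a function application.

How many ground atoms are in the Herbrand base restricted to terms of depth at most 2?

First count ground terms of depth ≤ 2.
With no function symbols every ground term is a constant, so there are exactly 5 ground terms at every depth bound.
N_0 = 5
N_1 = 5
N_2 = 5
So |H| = 5.
For each predicate symbol, the number of ground atoms is |H| raised to its arity; summing:
  S: 5^3 = 125
Total ground atoms: 125.

125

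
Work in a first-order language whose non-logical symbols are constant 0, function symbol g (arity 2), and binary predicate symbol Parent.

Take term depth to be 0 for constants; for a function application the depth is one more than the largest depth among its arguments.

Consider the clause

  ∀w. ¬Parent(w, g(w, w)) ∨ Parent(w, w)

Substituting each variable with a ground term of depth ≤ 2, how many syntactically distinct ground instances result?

Ground terms of depth ≤ 2:
  Write N_k for the number of ground terms of depth ≤ k. A term of depth ≤ k is either a constant or a function symbol applied to arguments of depth ≤ k−1, so N_k = 1 + N_{k-1}^2.
  N_0 = 1
  N_1 = 1 + 1^2 = 2
  N_2 = 1 + 2^2 = 5
  Explicitly: 0, g(0, 0), g(0, g(0, 0)), g(g(0, 0), 0), g(g(0, 0), g(0, 0)).
So there are 5 ground terms available for substitution.
The body mentions the single quantified variable w; since ground terms form a free algebra, no two substitutions collapse to the same formula.
Number of ground instances = 5.

5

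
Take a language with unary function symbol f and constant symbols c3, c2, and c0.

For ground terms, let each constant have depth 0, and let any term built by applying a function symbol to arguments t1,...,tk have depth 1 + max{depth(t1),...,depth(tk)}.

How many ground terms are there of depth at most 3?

12

If N_k denotes the number of depth-≤k ground terms, the 3 constants give N_0 = 3, and each function symbol of arity r contributes N_{k-1}^r new terms at level k: N_k = 3 + N_{k-1}.
N_0 = 3
N_1 = 3 + 3 = 6
N_2 = 3 + 6 = 9
N_3 = 3 + 9 = 12
Explicitly: c3, c2, c0, f(c3), f(c2), f(c0), f(f(c3)), f(f(c2)), f(f(c0)), f(f(f(c3))), f(f(f(c2))), f(f(f(c0))).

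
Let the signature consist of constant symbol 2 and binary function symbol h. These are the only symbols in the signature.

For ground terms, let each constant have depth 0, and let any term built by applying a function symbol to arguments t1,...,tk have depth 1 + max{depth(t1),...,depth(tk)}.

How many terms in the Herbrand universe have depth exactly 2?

3

Write N_k for the number of ground terms of depth ≤ k. A term of depth ≤ k is either a constant or a function symbol applied to arguments of depth ≤ k−1, so N_k = 1 + N_{k-1}^2.
N_0 = 1
N_1 = 1 + 1^2 = 2
N_2 = 1 + 2^2 = 5
Terms of depth exactly 2: N_2 − N_1 = 5 − 2 = 3.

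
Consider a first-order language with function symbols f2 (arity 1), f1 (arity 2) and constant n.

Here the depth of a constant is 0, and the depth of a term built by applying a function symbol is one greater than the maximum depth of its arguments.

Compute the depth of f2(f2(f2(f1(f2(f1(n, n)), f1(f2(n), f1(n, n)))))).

depth(f1(n, n)) = 1 + max(0, 0) = 1
depth(f2(f1(n, n))) = 1 + depth(f1(n, n)) = 1 + 1 = 2
depth(f2(n)) = 1 + depth(n) = 1 + 0 = 1
depth(f1(f2(n), f1(n, n))) = 1 + max(1, 1) = 2
depth(f1(f2(f1(n, n)), f1(f2(n), f1(n, n)))) = 1 + max(2, 2) = 3
depth(f2(f1(f2(f1(n, n)), f1(f2(n), f1(n, n))))) = 1 + depth(f1(f2(f1(n, n)), f1(f2(n), f1(n, n)))) = 1 + 3 = 4
depth(f2(f2(f1(f2(f1(n, n)), f1(f2(n), f1(n, n)))))) = 1 + depth(f2(f1(f2(f1(n, n)), f1(f2(n), f1(n, n))))) = 1 + 4 = 5
depth(f2(f2(f2(f1(f2(f1(n, n)), f1(f2(n), f1(n, n))))))) = 1 + depth(f2(f2(f1(f2(f1(n, n)), f1(f2(n), f1(n, n)))))) = 1 + 5 = 6

6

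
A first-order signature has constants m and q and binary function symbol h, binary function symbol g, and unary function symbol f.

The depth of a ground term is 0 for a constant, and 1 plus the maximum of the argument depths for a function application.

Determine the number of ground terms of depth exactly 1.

10

Count level by level. With function symbols h/2, g/2, f/1, the terms of depth ≤ k are the 2 constants together with each function applied to depth-≤(k−1) tuples, so N_k = 2 + N_{k-1}^2 + N_{k-1}^2 + N_{k-1}.
N_0 = 2
N_1 = 2 + 2^2 + 2^2 + 2 = 12
Terms of depth exactly 1: N_1 − N_0 = 12 − 2 = 10.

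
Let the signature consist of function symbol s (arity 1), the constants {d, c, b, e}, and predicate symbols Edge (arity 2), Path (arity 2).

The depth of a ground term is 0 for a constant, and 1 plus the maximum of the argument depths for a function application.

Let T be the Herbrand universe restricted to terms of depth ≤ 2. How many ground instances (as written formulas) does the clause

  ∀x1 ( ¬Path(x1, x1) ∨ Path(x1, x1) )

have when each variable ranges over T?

Ground terms of depth ≤ 2:
  Write N_k for the number of ground terms of depth ≤ k. A term of depth ≤ k is either a constant or a function symbol applied to arguments of depth ≤ k−1, so N_k = 4 + N_{k-1}.
  N_0 = 4
  N_1 = 4 + 4 = 8
  N_2 = 4 + 8 = 12
  Explicitly: d, c, b, e, s(d), s(c), s(b), s(e), s(s(d)), s(s(c)), s(s(b)), s(s(e)).
So there are 12 ground terms available for substitution.
There is 1 variable to instantiate (x1),  occurring in at least one literal, so different choices give different ground instances.
Number of ground instances = 12.

12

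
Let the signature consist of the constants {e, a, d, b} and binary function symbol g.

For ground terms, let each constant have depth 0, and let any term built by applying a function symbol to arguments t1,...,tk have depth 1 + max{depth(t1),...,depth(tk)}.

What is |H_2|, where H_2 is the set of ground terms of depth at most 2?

Count level by level. With function symbols g/2, the terms of depth ≤ k are the 4 constants together with each function applied to depth-≤(k−1) tuples, so N_k = 4 + N_{k-1}^2.
N_0 = 4
N_1 = 4 + 4^2 = 20
N_2 = 4 + 20^2 = 404

404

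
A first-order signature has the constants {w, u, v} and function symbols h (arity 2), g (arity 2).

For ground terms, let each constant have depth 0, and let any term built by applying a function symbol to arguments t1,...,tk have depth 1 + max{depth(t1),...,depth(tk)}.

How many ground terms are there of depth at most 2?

Let N_k count ground terms of depth at most k. Each non-constant term of depth ≤ k is some function symbol applied to depth-≤(k−1) arguments, giving N_k = 3 + N_{k-1}^2 + N_{k-1}^2.
N_0 = 3
N_1 = 3 + 3^2 + 3^2 = 21
N_2 = 3 + 21^2 + 21^2 = 885

885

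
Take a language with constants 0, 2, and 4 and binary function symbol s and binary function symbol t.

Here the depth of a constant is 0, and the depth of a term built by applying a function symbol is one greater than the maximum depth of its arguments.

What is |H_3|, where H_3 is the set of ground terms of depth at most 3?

Let N_k = |{terms of depth ≤ k}|. Then N_0 = 3 and N_k = 3 + N_{k-1}^2 + N_{k-1}^2 for k ≥ 1 (one summand per function symbol, arity giving the exponent).
N_0 = 3
N_1 = 3 + 3^2 + 3^2 = 21
N_2 = 3 + 21^2 + 21^2 = 885
N_3 = 3 + 885^2 + 885^2 = 1566453

1566453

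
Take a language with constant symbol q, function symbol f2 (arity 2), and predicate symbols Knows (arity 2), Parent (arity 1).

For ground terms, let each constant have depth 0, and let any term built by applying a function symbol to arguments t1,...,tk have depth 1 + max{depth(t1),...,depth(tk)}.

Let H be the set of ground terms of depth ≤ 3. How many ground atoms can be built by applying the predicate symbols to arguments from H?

702

First count ground terms of depth ≤ 3.
If N_k denotes the number of depth-≤k ground terms, the 1 constant gives N_0 = 1, and each function symbol of arity r contributes N_{k-1}^r new terms at level k: N_k = 1 + N_{k-1}^2.
N_0 = 1
N_1 = 1 + 1^2 = 2
N_2 = 1 + 2^2 = 5
N_3 = 1 + 5^2 = 26
So |H| = 26.
For each predicate symbol, the number of ground atoms is |H| raised to its arity; summing:
  Knows: 26^2 = 676;  Parent: 26
Total ground atoms: 676 + 26 = 702.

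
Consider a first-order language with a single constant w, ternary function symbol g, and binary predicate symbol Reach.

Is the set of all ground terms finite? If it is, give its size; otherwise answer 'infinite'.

The signature has at least one function symbol (g, arity 3) and at least one constant (w).
Iterating g gives infinitely many distinct ground terms: w, g(w, w, w), g(g(w, w, w), g(w, w, w), g(w, w, w)), ...
So the Herbrand universe is infinite.

infinite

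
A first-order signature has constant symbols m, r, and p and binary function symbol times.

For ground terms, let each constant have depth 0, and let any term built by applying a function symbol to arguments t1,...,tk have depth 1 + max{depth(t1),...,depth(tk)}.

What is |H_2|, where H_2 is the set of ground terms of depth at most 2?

Let N_k count ground terms of depth at most k. Each non-constant term of depth ≤ k is some function symbol applied to depth-≤(k−1) arguments, giving N_k = 3 + N_{k-1}^2.
N_0 = 3
N_1 = 3 + 3^2 = 12
N_2 = 3 + 12^2 = 147

147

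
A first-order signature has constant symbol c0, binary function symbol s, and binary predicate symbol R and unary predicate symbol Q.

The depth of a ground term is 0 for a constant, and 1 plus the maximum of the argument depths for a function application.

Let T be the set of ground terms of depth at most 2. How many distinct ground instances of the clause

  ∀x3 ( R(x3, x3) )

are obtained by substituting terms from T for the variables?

5

Ground terms of depth ≤ 2:
  Count level by level. With function symbols s/2, the terms of depth ≤ k are the 1 constant together with each function applied to depth-≤(k−1) tuples, so N_k = 1 + N_{k-1}^2.
  N_0 = 1
  N_1 = 1 + 1^2 = 2
  N_2 = 1 + 2^2 = 5
So there are 5 ground terms available for substitution.
The body mentions the single quantified variable x3; since ground terms form a free algebra, no two substitutions collapse to the same formula.
Number of ground instances = 5.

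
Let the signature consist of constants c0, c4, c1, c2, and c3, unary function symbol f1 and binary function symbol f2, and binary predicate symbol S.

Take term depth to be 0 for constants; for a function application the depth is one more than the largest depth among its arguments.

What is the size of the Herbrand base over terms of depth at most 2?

1600225

First count ground terms of depth ≤ 2.
If N_k denotes the number of depth-≤k ground terms, the 5 constants give N_0 = 5, and each function symbol of arity r contributes N_{k-1}^r new terms at level k: N_k = 5 + N_{k-1} + N_{k-1}^2.
N_0 = 5
N_1 = 5 + 5 + 5^2 = 35
N_2 = 5 + 35 + 35^2 = 1265
So |H| = 1265.
A ground atom is a predicate applied to a tuple of terms from H, so the count is the sum over predicates of |H|^arity:
  S: 1265^2 = 1600225
Total ground atoms: 1600225.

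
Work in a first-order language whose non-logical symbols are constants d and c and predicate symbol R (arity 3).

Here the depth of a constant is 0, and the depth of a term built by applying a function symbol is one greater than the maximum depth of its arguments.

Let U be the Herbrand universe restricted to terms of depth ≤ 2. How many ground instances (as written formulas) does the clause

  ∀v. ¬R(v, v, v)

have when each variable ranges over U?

Ground terms of depth ≤ 2:
  With no function symbols every ground term is a constant, so there are exactly 2 ground terms at every depth bound.
  N_0 = 2
  N_1 = 2
  N_2 = 2
So there are 2 ground terms available for substitution.
There is 1 variable to instantiate (v),  occurring in at least one literal, so different choices give different ground instances.
Number of ground instances = 2.

2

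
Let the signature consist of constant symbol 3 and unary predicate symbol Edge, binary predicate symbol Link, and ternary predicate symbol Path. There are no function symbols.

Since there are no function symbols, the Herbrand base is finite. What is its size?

3

With no function symbols, the Herbrand universe is just the 1 constant.
Ground atoms per predicate: Edge: 1, Link: 1^2 = 1, Path: 1^3 = 1.
Herbrand base size = 1 + 1 + 1 = 3.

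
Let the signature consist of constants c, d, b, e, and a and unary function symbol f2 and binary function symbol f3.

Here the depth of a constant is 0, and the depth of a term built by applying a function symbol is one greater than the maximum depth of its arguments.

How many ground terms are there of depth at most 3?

1601495

Count level by level. With function symbols f2/1, f3/2, the terms of depth ≤ k are the 5 constants together with each function applied to depth-≤(k−1) tuples, so N_k = 5 + N_{k-1} + N_{k-1}^2.
N_0 = 5
N_1 = 5 + 5 + 5^2 = 35
N_2 = 5 + 35 + 35^2 = 1265
N_3 = 5 + 1265 + 1265^2 = 1601495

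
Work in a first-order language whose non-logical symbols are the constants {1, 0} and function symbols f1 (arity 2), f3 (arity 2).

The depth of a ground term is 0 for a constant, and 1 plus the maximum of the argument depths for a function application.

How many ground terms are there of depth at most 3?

81610

If N_k denotes the number of depth-≤k ground terms, the 2 constants give N_0 = 2, and each function symbol of arity r contributes N_{k-1}^r new terms at level k: N_k = 2 + N_{k-1}^2 + N_{k-1}^2.
N_0 = 2
N_1 = 2 + 2^2 + 2^2 = 10
N_2 = 2 + 10^2 + 10^2 = 202
N_3 = 2 + 202^2 + 202^2 = 81610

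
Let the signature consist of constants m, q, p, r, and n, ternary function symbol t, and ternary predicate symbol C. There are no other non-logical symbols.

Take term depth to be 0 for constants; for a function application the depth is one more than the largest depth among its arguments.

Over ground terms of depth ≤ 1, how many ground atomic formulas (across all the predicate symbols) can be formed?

2197000

First count ground terms of depth ≤ 1.
Let N_k = |{terms of depth ≤ k}|. Then N_0 = 5 and N_k = 5 + N_{k-1}^3 for k ≥ 1 (one summand per function symbol, arity giving the exponent).
N_0 = 5
N_1 = 5 + 5^3 = 130
So |H| = 130.
For each predicate symbol, the number of ground atoms is |H| raised to its arity; summing:
  C: 130^3 = 2197000
Total ground atoms: 2197000.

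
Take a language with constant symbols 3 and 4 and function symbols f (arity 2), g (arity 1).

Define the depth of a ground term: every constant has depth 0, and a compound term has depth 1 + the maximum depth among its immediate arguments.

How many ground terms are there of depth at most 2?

74

If N_k denotes the number of depth-≤k ground terms, the 2 constants give N_0 = 2, and each function symbol of arity r contributes N_{k-1}^r new terms at level k: N_k = 2 + N_{k-1}^2 + N_{k-1}.
N_0 = 2
N_1 = 2 + 2^2 + 2 = 8
N_2 = 2 + 8^2 + 8 = 74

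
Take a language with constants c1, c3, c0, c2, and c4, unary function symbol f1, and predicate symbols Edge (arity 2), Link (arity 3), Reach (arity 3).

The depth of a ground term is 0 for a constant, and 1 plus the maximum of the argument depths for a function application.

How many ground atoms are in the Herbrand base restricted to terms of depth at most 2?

First count ground terms of depth ≤ 2.
Count level by level. With function symbols f1/1, the terms of depth ≤ k are the 5 constants together with each function applied to depth-≤(k−1) tuples, so N_k = 5 + N_{k-1}.
N_0 = 5
N_1 = 5 + 5 = 10
N_2 = 5 + 10 = 15
So |H| = 15.
For each predicate symbol, the number of ground atoms is |H| raised to its arity; summing:
  Edge: 15^2 = 225;  Link: 15^3 = 3375;  Reach: 15^3 = 3375
Total ground atoms: 225 + 3375 + 3375 = 6975.

6975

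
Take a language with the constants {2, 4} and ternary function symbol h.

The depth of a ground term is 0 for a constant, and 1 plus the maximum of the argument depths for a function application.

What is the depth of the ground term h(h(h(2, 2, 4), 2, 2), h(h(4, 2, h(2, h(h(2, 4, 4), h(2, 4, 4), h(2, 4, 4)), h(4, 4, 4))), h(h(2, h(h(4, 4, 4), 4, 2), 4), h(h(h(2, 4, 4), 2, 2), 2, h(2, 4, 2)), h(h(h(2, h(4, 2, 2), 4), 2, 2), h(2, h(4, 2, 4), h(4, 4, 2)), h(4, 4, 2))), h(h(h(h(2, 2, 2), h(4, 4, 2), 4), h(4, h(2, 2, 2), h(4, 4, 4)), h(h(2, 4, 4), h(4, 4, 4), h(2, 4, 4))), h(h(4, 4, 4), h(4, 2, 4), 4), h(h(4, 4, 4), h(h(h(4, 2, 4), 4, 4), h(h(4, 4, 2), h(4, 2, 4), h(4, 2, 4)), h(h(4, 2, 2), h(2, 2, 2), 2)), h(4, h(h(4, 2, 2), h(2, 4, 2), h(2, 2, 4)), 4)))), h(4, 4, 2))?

depth(h(2, 2, 4)) = 1 + max(0, 0, 0) = 1
depth(h(h(2, 2, 4), 2, 2)) = 1 + max(1, 0, 0) = 2
depth(h(2, 4, 4)) = 1 + max(0, 0, 0) = 1
depth(h(h(2, 4, 4), h(2, 4, 4), h(2, 4, 4))) = 1 + max(1, 1, 1) = 2
depth(h(4, 4, 4)) = 1 + max(0, 0, 0) = 1
depth(h(2, h(h(2, 4, 4), h(2, 4, 4), h(2, 4, 4)), h(4, 4, 4))) = 1 + max(0, 2, 1) = 3
depth(h(4, 2, h(2, h(h(2, 4, 4), h(2, 4, 4), h(2, 4, 4)), h(4, 4, 4)))) = 1 + max(0, 0, 3) = 4
depth(h(h(4, 4, 4), 4, 2)) = 1 + max(1, 0, 0) = 2
depth(h(2, h(h(4, 4, 4), 4, 2), 4)) = 1 + max(0, 2, 0) = 3
depth(h(h(2, 4, 4), 2, 2)) = 1 + max(1, 0, 0) = 2
depth(h(2, 4, 2)) = 1 + max(0, 0, 0) = 1
depth(h(h(h(2, 4, 4), 2, 2), 2, h(2, 4, 2))) = 1 + max(2, 0, 1) = 3
depth(h(4, 2, 2)) = 1 + max(0, 0, 0) = 1
depth(h(2, h(4, 2, 2), 4)) = 1 + max(0, 1, 0) = 2
depth(h(h(2, h(4, 2, 2), 4), 2, 2)) = 1 + max(2, 0, 0) = 3
depth(h(4, 2, 4)) = 1 + max(0, 0, 0) = 1
depth(h(4, 4, 2)) = 1 + max(0, 0, 0) = 1
depth(h(2, h(4, 2, 4), h(4, 4, 2))) = 1 + max(0, 1, 1) = 2
depth(h(h(h(2, h(4, 2, 2), 4), 2, 2), h(2, h(4, 2, 4), h(4, 4, 2)), h(4, 4, 2))) = 1 + max(3, 2, 1) = 4
depth(h(h(2, h(h(4, 4, 4), 4, 2), 4), h(h(h(2, 4, 4), 2, 2), 2, h(2, 4, 2)), h(h(h(2, h(4, 2, 2), 4), 2, 2), h(2, h(4, 2, 4), h(4, 4, 2)), h(4, 4, 2)))) = 1 + max(3, 3, 4) = 5
depth(h(2, 2, 2)) = 1 + max(0, 0, 0) = 1
depth(h(h(2, 2, 2), h(4, 4, 2), 4)) = 1 + max(1, 1, 0) = 2
depth(h(4, h(2, 2, 2), h(4, 4, 4))) = 1 + max(0, 1, 1) = 2
depth(h(h(2, 4, 4), h(4, 4, 4), h(2, 4, 4))) = 1 + max(1, 1, 1) = 2
depth(h(h(h(2, 2, 2), h(4, 4, 2), 4), h(4, h(2, 2, 2), h(4, 4, 4)), h(h(2, 4, 4), h(4, 4, 4), h(2, 4, 4)))) = 1 + max(2, 2, 2) = 3
depth(h(h(4, 4, 4), h(4, 2, 4), 4)) = 1 + max(1, 1, 0) = 2
depth(h(h(4, 2, 4), 4, 4)) = 1 + max(1, 0, 0) = 2
depth(h(h(4, 4, 2), h(4, 2, 4), h(4, 2, 4))) = 1 + max(1, 1, 1) = 2
depth(h(h(4, 2, 2), h(2, 2, 2), 2)) = 1 + max(1, 1, 0) = 2
depth(h(h(h(4, 2, 4), 4, 4), h(h(4, 4, 2), h(4, 2, 4), h(4, 2, 4)), h(h(4, 2, 2), h(2, 2, 2), 2))) = 1 + max(2, 2, 2) = 3
depth(h(h(4, 2, 2), h(2, 4, 2), h(2, 2, 4))) = 1 + max(1, 1, 1) = 2
depth(h(4, h(h(4, 2, 2), h(2, 4, 2), h(2, 2, 4)), 4)) = 1 + max(0, 2, 0) = 3
depth(h(h(4, 4, 4), h(h(h(4, 2, 4), 4, 4), h(h(4, 4, 2), h(4, 2, 4), h(4, 2, 4)), h(h(4, 2, 2), h(2, 2, 2), 2)), h(4, h(h(4, 2, 2), h(2, 4, 2), h(2, 2, 4)), 4))) = 1 + max(1, 3, 3) = 4
depth(h(h(h(h(2, 2, 2), h(4, 4, 2), 4), h(4, h(2, 2, 2), h(4, 4, 4)), h(h(2, 4, 4), h(4, 4, 4), h(2, 4, 4))), h(h(4, 4, 4), h(4, 2, 4), 4), h(h(4, 4, 4), h(h(h(4, 2, 4), 4, 4), h(h(4, 4, 2), h(4, 2, 4), h(4, 2, 4)), h(h(4, 2, 2), h(2, 2, 2), 2)), h(4, h(h(4, 2, 2), h(2, 4, 2), h(2, 2, 4)), 4)))) = 1 + max(3, 2, 4) = 5
depth(h(h(4, 2, h(2, h(h(2, 4, 4), h(2, 4, 4), h(2, 4, 4)), h(4, 4, 4))), h(h(2, h(h(4, 4, 4), 4, 2), 4), h(h(h(2, 4, 4), 2, 2), 2, h(2, 4, 2)), h(h(h(2, h(4, 2, 2), 4), 2, 2), h(2, h(4, 2, 4), h(4, 4, 2)), h(4, 4, 2))), h(h(h(h(2, 2, 2), h(4, 4, 2), 4), h(4, h(2, 2, 2), h(4, 4, 4)), h(h(2, 4, 4), h(4, 4, 4), h(2, 4, 4))), h(h(4, 4, 4), h(4, 2, 4), 4), h(h(4, 4, 4), h(h(h(4, 2, 4), 4, 4), h(h(4, 4, 2), h(4, 2, 4), h(4, 2, 4)), h(h(4, 2, 2), h(2, 2, 2), 2)), h(4, h(h(4, 2, 2), h(2, 4, 2), h(2, 2, 4)), 4))))) = 1 + max(4, 5, 5) = 6
depth(h(h(h(2, 2, 4), 2, 2), h(h(4, 2, h(2, h(h(2, 4, 4), h(2, 4, 4), h(2, 4, 4)), h(4, 4, 4))), h(h(2, h(h(4, 4, 4), 4, 2), 4), h(h(h(2, 4, 4), 2, 2), 2, h(2, 4, 2)), h(h(h(2, h(4, 2, 2), 4), 2, 2), h(2, h(4, 2, 4), h(4, 4, 2)), h(4, 4, 2))), h(h(h(h(2, 2, 2), h(4, 4, 2), 4), h(4, h(2, 2, 2), h(4, 4, 4)), h(h(2, 4, 4), h(4, 4, 4), h(2, 4, 4))), h(h(4, 4, 4), h(4, 2, 4), 4), h(h(4, 4, 4), h(h(h(4, 2, 4), 4, 4), h(h(4, 4, 2), h(4, 2, 4), h(4, 2, 4)), h(h(4, 2, 2), h(2, 2, 2), 2)), h(4, h(h(4, 2, 2), h(2, 4, 2), h(2, 2, 4)), 4)))), h(4, 4, 2))) = 1 + max(2, 6, 1) = 7

7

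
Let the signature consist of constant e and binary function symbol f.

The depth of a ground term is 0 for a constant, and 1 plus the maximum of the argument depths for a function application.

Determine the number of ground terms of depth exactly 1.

1

Write N_k for the number of ground terms of depth ≤ k. A term of depth ≤ k is either a constant or a function symbol applied to arguments of depth ≤ k−1, so N_k = 1 + N_{k-1}^2.
N_0 = 1
N_1 = 1 + 1^2 = 2
Terms of depth exactly 1: N_1 − N_0 = 2 − 1 = 1.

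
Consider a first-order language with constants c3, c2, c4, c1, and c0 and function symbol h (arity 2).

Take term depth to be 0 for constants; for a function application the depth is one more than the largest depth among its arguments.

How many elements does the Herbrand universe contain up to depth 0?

5

Count level by level. With function symbols h/2, the terms of depth ≤ k are the 5 constants together with each function applied to depth-≤(k−1) tuples, so N_k = 5 + N_{k-1}^2.
N_0 = 5
Explicitly: c3, c2, c4, c1, c0.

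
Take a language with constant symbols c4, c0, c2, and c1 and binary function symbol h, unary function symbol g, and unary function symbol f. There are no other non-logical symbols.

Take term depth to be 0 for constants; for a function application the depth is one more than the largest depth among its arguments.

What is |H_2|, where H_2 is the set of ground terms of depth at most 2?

844

If N_k denotes the number of depth-≤k ground terms, the 4 constants give N_0 = 4, and each function symbol of arity r contributes N_{k-1}^r new terms at level k: N_k = 4 + N_{k-1}^2 + N_{k-1} + N_{k-1}.
N_0 = 4
N_1 = 4 + 4^2 + 4 + 4 = 28
N_2 = 4 + 28^2 + 28 + 28 = 844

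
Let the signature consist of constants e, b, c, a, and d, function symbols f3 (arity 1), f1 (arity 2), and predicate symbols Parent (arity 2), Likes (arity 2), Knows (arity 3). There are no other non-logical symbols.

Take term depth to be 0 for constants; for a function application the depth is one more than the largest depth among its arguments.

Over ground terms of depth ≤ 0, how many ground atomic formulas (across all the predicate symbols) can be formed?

175

First count ground terms of depth ≤ 0.
Let N_k = |{terms of depth ≤ k}|. Then N_0 = 5 and N_k = 5 + N_{k-1} + N_{k-1}^2 for k ≥ 1 (one summand per function symbol, arity giving the exponent).
N_0 = 5
Explicitly: e, b, c, a, d.
So |H| = 5.
Each predicate of arity r yields |H|^r ground atoms (one per choice of an r-tuple from H):
  Parent: 5^2 = 25;  Likes: 5^2 = 25;  Knows: 5^3 = 125
Total ground atoms: 25 + 25 + 125 = 175.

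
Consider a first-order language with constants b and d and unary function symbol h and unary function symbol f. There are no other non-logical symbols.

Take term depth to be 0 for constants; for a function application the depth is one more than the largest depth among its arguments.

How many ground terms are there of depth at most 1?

6

If N_k denotes the number of depth-≤k ground terms, the 2 constants give N_0 = 2, and each function symbol of arity r contributes N_{k-1}^r new terms at level k: N_k = 2 + N_{k-1} + N_{k-1}.
N_0 = 2
N_1 = 2 + 2 + 2 = 6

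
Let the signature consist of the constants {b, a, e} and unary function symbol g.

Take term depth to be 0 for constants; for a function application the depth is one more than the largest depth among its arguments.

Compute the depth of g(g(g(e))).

3

depth(g(e)) = 1 + depth(e) = 1 + 0 = 1
depth(g(g(e))) = 1 + depth(g(e)) = 1 + 1 = 2
depth(g(g(g(e)))) = 1 + depth(g(g(e))) = 1 + 2 = 3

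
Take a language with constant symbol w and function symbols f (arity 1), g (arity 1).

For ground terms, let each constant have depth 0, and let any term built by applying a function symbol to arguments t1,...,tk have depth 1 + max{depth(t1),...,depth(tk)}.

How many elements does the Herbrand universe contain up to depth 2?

Count level by level. With function symbols f/1, g/1, the terms of depth ≤ k are the 1 constant together with each function applied to depth-≤(k−1) tuples, so N_k = 1 + N_{k-1} + N_{k-1}.
N_0 = 1
N_1 = 1 + 1 + 1 = 3
N_2 = 1 + 3 + 3 = 7

7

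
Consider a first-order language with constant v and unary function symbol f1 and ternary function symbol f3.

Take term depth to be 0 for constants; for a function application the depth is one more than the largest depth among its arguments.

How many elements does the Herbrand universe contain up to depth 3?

29823

Let N_k count ground terms of depth at most k. Each non-constant term of depth ≤ k is some function symbol applied to depth-≤(k−1) arguments, giving N_k = 1 + N_{k-1} + N_{k-1}^3.
N_0 = 1
N_1 = 1 + 1 + 1^3 = 3
N_2 = 1 + 3 + 3^3 = 31
N_3 = 1 + 31 + 31^3 = 29823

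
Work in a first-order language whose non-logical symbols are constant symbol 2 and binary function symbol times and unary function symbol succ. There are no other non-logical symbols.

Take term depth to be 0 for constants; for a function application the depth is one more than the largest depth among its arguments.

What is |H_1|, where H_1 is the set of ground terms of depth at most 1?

3

Count level by level. With function symbols times/2, succ/1, the terms of depth ≤ k are the 1 constant together with each function applied to depth-≤(k−1) tuples, so N_k = 1 + N_{k-1}^2 + N_{k-1}.
N_0 = 1
N_1 = 1 + 1^2 + 1 = 3
Explicitly: 2, times(2, 2), succ(2).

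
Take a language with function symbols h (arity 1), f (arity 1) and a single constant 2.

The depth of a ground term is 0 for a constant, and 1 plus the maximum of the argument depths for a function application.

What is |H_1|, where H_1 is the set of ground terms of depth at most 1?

Let N_k = |{terms of depth ≤ k}|. Then N_0 = 1 and N_k = 1 + N_{k-1} + N_{k-1} for k ≥ 1 (one summand per function symbol, arity giving the exponent).
N_0 = 1
N_1 = 1 + 1 + 1 = 3
Explicitly: 2, h(2), f(2).

3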